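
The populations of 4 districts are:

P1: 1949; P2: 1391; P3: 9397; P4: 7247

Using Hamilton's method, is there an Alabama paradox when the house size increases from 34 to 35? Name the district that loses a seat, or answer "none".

At 34 seats: P1 3, P2 3, P3 16, P4 12.
At 35 seats: P1 3, P2 2, P3 17, P4 13.
P2 drops from 3 to 2.

P2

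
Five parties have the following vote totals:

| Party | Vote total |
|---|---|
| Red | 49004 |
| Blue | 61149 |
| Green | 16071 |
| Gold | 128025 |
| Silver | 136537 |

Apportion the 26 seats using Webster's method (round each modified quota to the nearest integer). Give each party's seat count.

Red 3; Blue 4; Green 1; Gold 9; Silver 9

Standard divisor 390786/26 ≈ 15030.231; standard quotas: Red 3.260, Blue 4.068, Green 1.069, Gold 8.518, Silver 9.084.
Rounding to the nearest integer gives Red 3, Blue 4, Green 1, Gold 9, Silver 9 — total 26, matching the house size, so no adjustment is needed.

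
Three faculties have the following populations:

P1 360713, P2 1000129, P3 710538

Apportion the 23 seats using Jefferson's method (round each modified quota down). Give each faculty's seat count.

P1: 4; P2: 11; P3: 8

Standard divisor 2071380/23 ≈ 90060; standard quotas: P1 4.005, P2 11.105, P3 7.890.
Rounding down gives 4, 11, 7 = 22 seats, so the divisor must be adjusted.
With modified divisor 86100: modified quotas P1 4.189, P2 11.616, P3 8.252.
Rounding down: P1 4, P2 11, P3 8 (total 23).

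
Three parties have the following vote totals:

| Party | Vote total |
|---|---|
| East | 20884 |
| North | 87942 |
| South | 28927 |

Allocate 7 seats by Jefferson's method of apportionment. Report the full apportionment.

East=1, North=5, South=1

Standard divisor 137753/7 ≈ 19679; standard quotas: East 1.061, North 4.469, South 1.470.
Rounding down gives 1, 4, 1 = 6 seats, so the divisor must be adjusted.
With modified divisor 16100: modified quotas East 1.297, North 5.462, South 1.797.
Rounding down: East 1, North 5, South 1 (total 7).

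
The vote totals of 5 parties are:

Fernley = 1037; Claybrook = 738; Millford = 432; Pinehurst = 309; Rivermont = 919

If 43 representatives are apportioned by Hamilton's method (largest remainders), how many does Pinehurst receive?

4

Total 3435; standard divisor 3435/43 ≈ 79.884.
Standard quotas: Fernley 12.981, Claybrook 9.238, Millford 5.408, Pinehurst 3.868, Rivermont 11.504.
Lower quotas: Fernley 12, Claybrook 9, Millford 5, Pinehurst 3, Rivermont 11 (sum 40, leaving 3 seats).
Remainders in descending order: Fernley 0.981, Pinehurst 0.868, Rivermont 0.504, Millford 0.408, Claybrook 0.238.
Largest remainders: Fernley, Pinehurst, Rivermont receive the extra seats.
Pinehurst receives 4.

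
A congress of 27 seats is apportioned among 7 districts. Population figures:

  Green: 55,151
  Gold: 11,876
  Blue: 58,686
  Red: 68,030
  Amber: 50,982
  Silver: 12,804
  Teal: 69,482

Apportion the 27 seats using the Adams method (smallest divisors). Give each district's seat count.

Green 5, Gold 1, Blue 5, Red 5, Amber 4, Silver 1, Teal 6

Standard divisor 327011/27 ≈ 12111.519; standard quotas: Green 4.554, Gold 0.981, Blue 4.845, Red 5.617, Amber 4.209, Silver 1.057, Teal 5.737.
Rounding up gives 5, 1, 5, 6, 5, 2, 6 = 30 seats, so the divisor must be adjusted.
With modified divisor 13700: modified quotas Green 4.026, Gold 0.867, Blue 4.284, Red 4.966, Amber 3.721, Silver 0.935, Teal 5.072.
Rounding up: Green 5, Gold 1, Blue 5, Red 5, Amber 4, Silver 1, Teal 6 (total 27).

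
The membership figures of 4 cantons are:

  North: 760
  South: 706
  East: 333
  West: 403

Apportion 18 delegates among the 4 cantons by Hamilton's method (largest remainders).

Standard divisor: 2202 ÷ 18 ≈ 122.333.
Standard quotas: North 6.213, South 5.771, East 2.722, West 3.294.
Lower quotas: North 6, South 5, East 2, West 3 (sum 16, leaving 2 seats).
Remainders in descending order: South 0.771, East 0.722, West 0.294, North 0.213.
Largest remainders: South, East receive the extra seats.

North 6, South 6, East 3, West 3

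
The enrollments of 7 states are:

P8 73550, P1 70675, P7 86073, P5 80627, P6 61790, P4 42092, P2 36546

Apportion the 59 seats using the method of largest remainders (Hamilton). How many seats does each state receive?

Total 451353; standard divisor 451353/59 ≈ 7650.051.
Standard quotas: P8 9.6143, P1 9.2385, P7 11.2513, P5 10.5394, P6 8.0771, P4 5.5022, P2 4.7772.
Lower quotas: P8 9, P1 9, P7 11, P5 10, P6 8, P4 5, P2 4 (sum 56, leaving 3 seats).
Remainders in descending order: P2 0.7772, P8 0.6143, P5 0.5394, P4 0.5022, P7 0.2513, P1 0.2385, P6 0.0771.
The surplus seats go to P2, P8, P5.

P8 10, P1 9, P7 11, P5 11, P6 8, P4 5, P2 5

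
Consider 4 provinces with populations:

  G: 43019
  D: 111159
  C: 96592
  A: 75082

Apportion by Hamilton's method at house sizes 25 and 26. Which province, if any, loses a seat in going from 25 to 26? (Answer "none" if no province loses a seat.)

At 25 seats: G 3, D 9, C 7, A 6.
At 26 seats: G 3, D 9, C 8, A 6.
No province's allocation decreased.

none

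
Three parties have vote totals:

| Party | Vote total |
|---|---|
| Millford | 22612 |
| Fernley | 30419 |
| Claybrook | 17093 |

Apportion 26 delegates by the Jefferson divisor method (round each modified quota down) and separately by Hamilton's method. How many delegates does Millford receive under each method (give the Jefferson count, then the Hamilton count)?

8 and 9

Jefferson: Millford 8, Fernley 12, Claybrook 6.
Hamilton: Millford 9, Fernley 11, Claybrook 6.
Millford gets 8 under Jefferson and 9 under Hamilton.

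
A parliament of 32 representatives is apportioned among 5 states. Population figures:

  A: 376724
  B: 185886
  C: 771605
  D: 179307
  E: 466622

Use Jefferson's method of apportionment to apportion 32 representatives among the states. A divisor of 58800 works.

With modified divisor 58800: modified quotas A 6.407, B 3.161, C 13.123, D 3.049, E 7.936.
Rounding down: A 6, B 3, C 13, D 3, E 7 (total 32).

A=6, B=3, C=13, D=3, E=7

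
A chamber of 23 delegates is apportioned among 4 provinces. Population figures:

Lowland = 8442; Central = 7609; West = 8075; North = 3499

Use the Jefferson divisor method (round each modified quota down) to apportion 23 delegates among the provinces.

Lowland: 7, Central: 6, West: 7, North: 3

Standard divisor 27625/23 ≈ 1201.087; standard quotas: Lowland 7.029, Central 6.335, West 6.723, North 2.913.
Rounding down gives 7, 6, 6, 2 = 21 seats, so the divisor must be adjusted.
With modified divisor 1100: modified quotas Lowland 7.675, Central 6.917, West 7.341, North 3.181.
Rounding down: Lowland 7, Central 6, West 7, North 3 (total 23).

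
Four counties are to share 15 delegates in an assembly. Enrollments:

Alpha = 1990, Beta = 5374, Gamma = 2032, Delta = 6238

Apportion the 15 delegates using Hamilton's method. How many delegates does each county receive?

Alpha: 2; Beta: 5; Gamma: 2; Delta: 6

Total 15634; standard divisor 15634/15 ≈ 1042.267.
Standard quotas: Alpha 1.9093, Beta 5.1561, Gamma 1.9496, Delta 5.9850.
Lower quotas: Alpha 1, Beta 5, Gamma 1, Delta 5 (sum 12, leaving 3 seats).
Remainders in descending order: Delta 0.9850, Gamma 0.9496, Alpha 0.9093, Beta 0.1561.
The surplus seats go to Delta, Gamma, Alpha.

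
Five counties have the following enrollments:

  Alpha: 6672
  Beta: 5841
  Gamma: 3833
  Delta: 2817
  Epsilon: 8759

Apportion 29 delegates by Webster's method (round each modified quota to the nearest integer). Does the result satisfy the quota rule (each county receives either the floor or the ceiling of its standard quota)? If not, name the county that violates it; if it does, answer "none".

none

Standard quotas: Alpha 6.930, Beta 6.067, Gamma 3.981, Delta 2.926, Epsilon 9.097.
Webster allocation: Alpha 7, Beta 6, Gamma 4, Delta 3, Epsilon 9.
Every allocation lies between the lower and upper quota.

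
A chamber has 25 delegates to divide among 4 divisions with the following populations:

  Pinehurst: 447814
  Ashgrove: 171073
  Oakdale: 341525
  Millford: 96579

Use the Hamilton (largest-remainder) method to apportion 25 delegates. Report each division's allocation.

Pinehurst: 11, Ashgrove: 4, Oakdale: 8, Millford: 2

Standard divisor: 1056991 ÷ 25 ≈ 42279.64.
Standard quotas: Pinehurst 10.5917, Ashgrove 4.0462, Oakdale 8.0778, Millford 2.2843.
Lower quotas: Pinehurst 10, Ashgrove 4, Oakdale 8, Millford 2 (sum 24, leaving 1 seat).
Remainders in descending order: Pinehurst 0.5917, Millford 0.2843, Oakdale 0.0778, Ashgrove 0.0462.
Largest remainder: Pinehurst receives the extra seat.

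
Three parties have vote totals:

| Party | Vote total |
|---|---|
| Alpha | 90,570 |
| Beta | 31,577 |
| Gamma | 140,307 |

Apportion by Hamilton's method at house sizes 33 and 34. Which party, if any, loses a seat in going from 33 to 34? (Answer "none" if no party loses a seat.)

At 33 seats: Alpha 11, Beta 4, Gamma 18.
At 34 seats: Alpha 12, Beta 4, Gamma 18.
No party's allocation decreased.

none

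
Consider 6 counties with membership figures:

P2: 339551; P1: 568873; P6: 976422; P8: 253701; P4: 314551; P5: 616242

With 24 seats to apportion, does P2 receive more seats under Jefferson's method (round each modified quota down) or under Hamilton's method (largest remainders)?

Hamilton

Jefferson: P2 2, P1 5, P6 8, P8 2, P4 2, P5 5.
Hamilton: P2 3, P1 4, P6 8, P8 2, P4 2, P5 5.
P2 gets 2 under Jefferson and 3 under Hamilton.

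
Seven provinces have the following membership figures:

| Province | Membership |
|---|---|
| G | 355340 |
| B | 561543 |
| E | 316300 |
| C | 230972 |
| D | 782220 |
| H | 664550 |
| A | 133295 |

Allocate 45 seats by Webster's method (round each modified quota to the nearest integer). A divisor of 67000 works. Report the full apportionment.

G=5; B=8; E=5; C=3; D=12; H=10; A=2

With modified divisor 67000: modified quotas G 5.304, B 8.381, E 4.721, C 3.447, D 11.675, H 9.919, A 1.989.
Rounding to the nearest integer: G 5, B 8, E 5, C 3, D 12, H 10, A 2 (total 45).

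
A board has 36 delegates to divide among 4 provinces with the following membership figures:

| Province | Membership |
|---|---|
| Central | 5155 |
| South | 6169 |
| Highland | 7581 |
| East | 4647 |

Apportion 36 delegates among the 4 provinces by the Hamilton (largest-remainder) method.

Central 8, South 9, Highland 12, East 7

Standard divisor: 23552 ÷ 36 ≈ 654.222.
Standard quotas: Central 7.8796, South 9.4295, Highland 11.5878, East 7.1031.
Lower quotas: Central 7, South 9, Highland 11, East 7 (sum 34, leaving 2 seats).
Remainders in descending order: Central 0.8796, Highland 0.5878, South 0.4295, East 0.1031.
The surplus seats go to Central, Highland.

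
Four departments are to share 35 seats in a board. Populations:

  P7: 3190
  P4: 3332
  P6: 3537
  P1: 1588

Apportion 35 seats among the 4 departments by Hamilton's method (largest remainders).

The standard divisor is 11647/35 ≈ 332.771.
Standard quotas: P7 9.586, P4 10.013, P6 10.629, P1 4.772.
Lower quotas: P7 9, P4 10, P6 10, P1 4 (sum 33, leaving 2 seats).
Remainders in descending order: P1 0.772, P6 0.629, P7 0.586, P4 0.013.
The surplus seats go to P1, P6.

P7=9, P4=10, P6=11, P1=5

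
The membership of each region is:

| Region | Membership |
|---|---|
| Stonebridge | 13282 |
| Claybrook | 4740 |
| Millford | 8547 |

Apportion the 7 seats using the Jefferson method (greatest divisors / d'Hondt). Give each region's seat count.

Stonebridge 4, Claybrook 1, Millford 2

Standard divisor 26569/7 ≈ 3795.571; standard quotas: Stonebridge 3.499, Claybrook 1.249, Millford 2.252.
Rounding down gives 3, 1, 2 = 6 seats, so the divisor must be adjusted.
With modified divisor 3100: modified quotas Stonebridge 4.285, Claybrook 1.529, Millford 2.757.
Rounding down: Stonebridge 4, Claybrook 1, Millford 2 (total 7).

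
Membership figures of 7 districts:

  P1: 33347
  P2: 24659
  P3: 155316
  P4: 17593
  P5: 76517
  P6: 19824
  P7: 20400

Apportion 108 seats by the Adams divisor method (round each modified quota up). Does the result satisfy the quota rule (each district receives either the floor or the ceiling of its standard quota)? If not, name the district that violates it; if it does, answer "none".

Standard quotas: P1 10.359, P2 7.660, P3 48.249, P4 5.465, P5 23.770, P6 6.158, P7 6.337.
Adams allocation: P1 11, P2 8, P3 47, P4 6, P5 23, P6 6, P7 7.
P3 has quota 48.249 (lower 48, upper 49) but receives 47 — outside the quota interval.

P3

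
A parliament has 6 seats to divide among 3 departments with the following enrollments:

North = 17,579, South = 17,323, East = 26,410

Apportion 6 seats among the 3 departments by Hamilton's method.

Total 61312; standard divisor 61312/6 ≈ 10218.667.
Standard quotas: North 1.7203, South 1.6952, East 2.5845.
Lower quotas: North 1, South 1, East 2 (sum 4, leaving 2 seats).
Remainders in descending order: North 0.7203, South 0.6952, East 0.5845.
Largest remainders: North, South receive the extra seats.

North 2; South 2; East 2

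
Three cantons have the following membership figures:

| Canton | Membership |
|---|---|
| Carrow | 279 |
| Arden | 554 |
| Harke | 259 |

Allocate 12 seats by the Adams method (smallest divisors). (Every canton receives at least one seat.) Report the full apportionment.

Standard divisor 1092/12 ≈ 91; standard quotas: Carrow 3.066, Arden 6.088, Harke 2.846.
Rounding up gives 4, 7, 3 = 14 seats, so the divisor must be adjusted.
With modified divisor 100: modified quotas Carrow 2.790, Arden 5.540, Harke 2.590.
Rounding up: Carrow 3, Arden 6, Harke 3 (total 12).

Carrow 3; Arden 6; Harke 3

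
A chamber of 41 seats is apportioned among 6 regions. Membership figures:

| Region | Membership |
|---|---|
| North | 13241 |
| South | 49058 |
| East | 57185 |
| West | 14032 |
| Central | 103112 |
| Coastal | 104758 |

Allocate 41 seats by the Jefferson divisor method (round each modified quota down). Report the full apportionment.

Standard divisor 341386/41 ≈ 8326.488; standard quotas: North 1.590, South 5.892, East 6.868, West 1.685, Central 12.384, Coastal 12.581.
Rounding down gives 1, 5, 6, 1, 12, 12 = 37 seats, so the divisor must be adjusted.
With modified divisor 7700: modified quotas North 1.720, South 6.371, East 7.427, West 1.822, Central 13.391, Coastal 13.605.
Rounding down: North 1, South 6, East 7, West 1, Central 13, Coastal 13 (total 41).

North 1; South 6; East 7; West 1; Central 13; Coastal 13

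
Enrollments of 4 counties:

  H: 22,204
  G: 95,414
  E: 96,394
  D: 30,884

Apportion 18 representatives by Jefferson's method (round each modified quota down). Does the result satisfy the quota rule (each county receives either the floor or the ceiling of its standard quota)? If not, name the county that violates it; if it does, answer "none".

none

Standard quotas: H 1.632, G 7.013, E 7.085, D 2.270.
Jefferson allocation: H 1, G 7, E 8, D 2.
Every allocation lies between the lower and upper quota.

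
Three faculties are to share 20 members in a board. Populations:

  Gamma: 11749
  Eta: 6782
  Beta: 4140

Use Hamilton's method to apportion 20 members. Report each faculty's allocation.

Standard divisor: 22671 ÷ 20 ≈ 1133.55.
Standard quotas: Gamma 10.3648, Eta 5.9830, Beta 3.6522.
Lower quotas: Gamma 10, Eta 5, Beta 3 (sum 18, leaving 2 seats).
Remainders in descending order: Eta 0.9830, Beta 0.6522, Gamma 0.3648.
The surplus seats go to Eta, Beta.

Gamma=10; Eta=6; Beta=4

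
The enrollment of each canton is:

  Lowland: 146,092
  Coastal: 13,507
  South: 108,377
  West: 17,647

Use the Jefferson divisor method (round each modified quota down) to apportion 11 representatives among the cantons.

Standard divisor 285623/11 ≈ 25965.727; standard quotas: Lowland 5.626, Coastal 0.520, South 4.174, West 0.680.
Rounding down gives 5, 0, 4, 0 = 9 seats, so the divisor must be adjusted.
With modified divisor 21300: modified quotas Lowland 6.859, Coastal 0.634, South 5.088, West 0.828.
Rounding down: Lowland 6, Coastal 0, South 5, West 0 (total 11).

Lowland 6; Coastal 0; South 5; West 0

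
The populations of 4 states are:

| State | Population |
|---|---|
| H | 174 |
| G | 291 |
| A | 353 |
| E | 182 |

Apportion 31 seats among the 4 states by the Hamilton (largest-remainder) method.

The standard divisor is 1000/31 ≈ 32.258.
Standard quotas: H 5.394, G 9.021, A 10.943, E 5.642.
Lower quotas: H 5, G 9, A 10, E 5 (sum 29, leaving 2 seats).
Remainders in descending order: A 0.943, E 0.642, H 0.394, G 0.021.
Largest remainders: A, E receive the extra seats.

H=5; G=9; A=11; E=6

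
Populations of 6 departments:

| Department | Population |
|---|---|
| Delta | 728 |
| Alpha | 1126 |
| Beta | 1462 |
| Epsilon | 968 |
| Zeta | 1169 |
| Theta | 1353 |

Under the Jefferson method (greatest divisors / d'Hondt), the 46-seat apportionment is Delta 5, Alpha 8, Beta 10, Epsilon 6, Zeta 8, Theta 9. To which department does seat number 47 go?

Priority for the next seat is population ÷ (current seats + 1).
Priorities: Delta 121.333, Alpha 125.111, Beta 132.909, Epsilon 138.286, Zeta 129.889, Theta 135.300.
Highest priority: Epsilon.

Epsilon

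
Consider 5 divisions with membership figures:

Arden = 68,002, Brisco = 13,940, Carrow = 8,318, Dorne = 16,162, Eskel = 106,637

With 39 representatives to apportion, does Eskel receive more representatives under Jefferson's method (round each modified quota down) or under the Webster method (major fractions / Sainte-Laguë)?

Jefferson: Arden 13, Brisco 2, Carrow 1, Dorne 3, Eskel 20.
Webster: Arden 12, Brisco 3, Carrow 2, Dorne 3, Eskel 19.
Eskel gets 20 under Jefferson and 19 under Webster.

Jefferson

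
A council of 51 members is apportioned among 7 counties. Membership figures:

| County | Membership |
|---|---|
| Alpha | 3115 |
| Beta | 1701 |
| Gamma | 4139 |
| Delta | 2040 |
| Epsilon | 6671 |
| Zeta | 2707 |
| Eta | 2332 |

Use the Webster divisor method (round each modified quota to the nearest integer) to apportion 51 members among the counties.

Alpha 7, Beta 4, Gamma 9, Delta 5, Epsilon 15, Zeta 6, Eta 5

Standard divisor 22705/51 ≈ 445.196; standard quotas: Alpha 6.997, Beta 3.821, Gamma 9.297, Delta 4.582, Epsilon 14.984, Zeta 6.080, Eta 5.238.
Rounding to the nearest integer gives Alpha 7, Beta 4, Gamma 9, Delta 5, Epsilon 15, Zeta 6, Eta 5 — total 51, matching the house size, so no adjustment is needed.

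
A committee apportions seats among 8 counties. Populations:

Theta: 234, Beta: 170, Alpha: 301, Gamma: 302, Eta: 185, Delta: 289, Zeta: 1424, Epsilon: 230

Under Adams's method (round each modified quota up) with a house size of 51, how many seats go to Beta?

3

Standard divisor 3135/51 ≈ 61.471; standard quotas: Theta 3.807, Beta 2.766, Alpha 4.897, Gamma 4.913, Eta 3.010, Delta 4.701, Zeta 23.166, Epsilon 3.742.
Rounding up gives 4, 3, 5, 5, 4, 5, 24, 4 = 54 seats, so the divisor must be adjusted.
With modified divisor 66: modified quotas Theta 3.545, Beta 2.576, Alpha 4.561, Gamma 4.576, Eta 2.803, Delta 4.379, Zeta 21.576, Epsilon 3.485.
Rounding up: Theta 4, Beta 3, Alpha 5, Gamma 5, Eta 3, Delta 5, Zeta 22, Epsilon 4 (total 51).
Beta receives 3.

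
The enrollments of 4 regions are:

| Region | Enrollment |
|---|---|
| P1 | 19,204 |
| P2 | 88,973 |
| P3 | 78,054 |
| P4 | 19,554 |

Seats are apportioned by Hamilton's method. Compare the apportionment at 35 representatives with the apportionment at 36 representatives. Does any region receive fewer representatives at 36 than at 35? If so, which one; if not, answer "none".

At 35 seats: P1 3, P2 15, P3 13, P4 4.
At 36 seats: P1 3, P2 16, P3 14, P4 3.
P4 drops from 4 to 3.

P4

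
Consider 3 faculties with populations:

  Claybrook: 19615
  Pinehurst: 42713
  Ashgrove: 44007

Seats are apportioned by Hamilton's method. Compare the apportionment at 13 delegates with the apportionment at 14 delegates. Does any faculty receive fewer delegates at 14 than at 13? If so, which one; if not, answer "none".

At 13 seats: Claybrook 3, Pinehurst 5, Ashgrove 5.
At 14 seats: Claybrook 2, Pinehurst 6, Ashgrove 6.
Claybrook drops from 3 to 2.

Claybrook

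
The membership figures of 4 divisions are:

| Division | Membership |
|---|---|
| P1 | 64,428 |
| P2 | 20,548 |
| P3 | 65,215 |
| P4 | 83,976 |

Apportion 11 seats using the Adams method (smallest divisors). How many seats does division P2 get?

Standard divisor 234167/11 ≈ 21287.909; standard quotas: P1 3.027, P2 0.965, P3 3.063, P4 3.945.
Rounding up gives 4, 1, 4, 4 = 13 seats, so the divisor must be adjusted.
With modified divisor 24900: modified quotas P1 2.587, P2 0.825, P3 2.619, P4 3.373.
Rounding up: P1 3, P2 1, P3 3, P4 4 (total 11).
P2 receives 1.

1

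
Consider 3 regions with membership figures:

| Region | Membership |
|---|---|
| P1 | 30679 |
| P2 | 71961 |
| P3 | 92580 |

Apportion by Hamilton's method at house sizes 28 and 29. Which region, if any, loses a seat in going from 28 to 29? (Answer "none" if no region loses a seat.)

At 28 seats: P1 5, P2 10, P3 13.
At 29 seats: P1 4, P2 11, P3 14.
P1 drops from 5 to 4.

P1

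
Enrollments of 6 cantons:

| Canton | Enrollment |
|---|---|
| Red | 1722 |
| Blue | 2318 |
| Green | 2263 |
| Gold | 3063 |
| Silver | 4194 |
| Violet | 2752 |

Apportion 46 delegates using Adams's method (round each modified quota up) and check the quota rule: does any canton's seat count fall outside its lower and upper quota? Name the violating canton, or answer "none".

none

Standard quotas: Red 4.856, Blue 6.537, Green 6.382, Gold 8.638, Silver 11.827, Violet 7.761.
Adams allocation: Red 5, Blue 7, Green 6, Gold 9, Silver 11, Violet 8.
Every allocation lies between the lower and upper quota.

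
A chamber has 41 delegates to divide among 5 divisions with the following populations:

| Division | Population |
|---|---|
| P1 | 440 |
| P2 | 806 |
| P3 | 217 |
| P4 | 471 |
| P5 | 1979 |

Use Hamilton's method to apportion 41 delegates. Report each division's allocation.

Total 3913; standard divisor 3913/41 ≈ 95.439.
Standard quotas: P1 4.610, P2 8.445, P3 2.274, P4 4.935, P5 20.736.
Lower quotas: P1 4, P2 8, P3 2, P4 4, P5 20 (sum 38, leaving 3 seats).
Remainders in descending order: P4 0.935, P5 0.736, P1 0.610, P2 0.445, P3 0.274.
Largest remainders: P4, P5, P1 receive the extra seats.

P1 5, P2 8, P3 2, P4 5, P5 21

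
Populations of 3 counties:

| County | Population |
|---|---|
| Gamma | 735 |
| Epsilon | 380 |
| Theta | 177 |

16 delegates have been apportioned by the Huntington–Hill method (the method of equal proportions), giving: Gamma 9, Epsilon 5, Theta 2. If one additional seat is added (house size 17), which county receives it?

Gamma

Priority for the next seat is population ÷ (√(s·(s+1))).
Priorities: Gamma 77.476, Epsilon 69.378, Theta 72.260.
Highest priority: Gamma.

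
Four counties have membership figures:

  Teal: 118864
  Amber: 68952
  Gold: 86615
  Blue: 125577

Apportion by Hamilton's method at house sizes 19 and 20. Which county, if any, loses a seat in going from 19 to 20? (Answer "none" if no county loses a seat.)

none

At 19 seats: Teal 6, Amber 3, Gold 4, Blue 6.
At 20 seats: Teal 6, Amber 4, Gold 4, Blue 6.
No county's allocation decreased.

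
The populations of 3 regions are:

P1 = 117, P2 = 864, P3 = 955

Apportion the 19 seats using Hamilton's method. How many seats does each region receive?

P1: 1, P2: 9, P3: 9

Total 1936; standard divisor 1936/19 ≈ 101.895.
Standard quotas: P1 1.148, P2 8.479, P3 9.372.
Lower quotas: P1 1, P2 8, P3 9 (sum 18, leaving 1 seat).
Remainders in descending order: P2 0.479, P3 0.372, P1 0.148.
Largest remainder: P2 receives the extra seat.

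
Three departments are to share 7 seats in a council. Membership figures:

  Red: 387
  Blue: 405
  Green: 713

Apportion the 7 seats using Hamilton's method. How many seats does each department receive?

The standard divisor is 1505/7 = 215.
Standard quotas: Red 1.800, Blue 1.884, Green 3.316.
Lower quotas: Red 1, Blue 1, Green 3 (sum 5, leaving 2 seats).
Remainders in descending order: Blue 0.884, Red 0.800, Green 0.316.
Largest remainders: Blue, Red receive the extra seats.

Red 2, Blue 2, Green 3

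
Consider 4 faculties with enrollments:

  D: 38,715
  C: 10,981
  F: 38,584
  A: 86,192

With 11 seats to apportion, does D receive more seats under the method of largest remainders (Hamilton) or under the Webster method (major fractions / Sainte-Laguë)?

Hamilton

Hamilton: D 3, C 1, F 2, A 5.
Webster: D 2, C 1, F 2, A 6.
D gets 3 under Hamilton and 2 under Webster.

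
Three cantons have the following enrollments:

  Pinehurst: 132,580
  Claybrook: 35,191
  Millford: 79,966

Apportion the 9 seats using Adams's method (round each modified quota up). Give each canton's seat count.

Standard divisor 247737/9 ≈ 27526.333; standard quotas: Pinehurst 4.816, Claybrook 1.278, Millford 2.905.
Rounding up gives 5, 2, 3 = 10 seats, so the divisor must be adjusted.
With modified divisor 34200: modified quotas Pinehurst 3.877, Claybrook 1.029, Millford 2.338.
Rounding up: Pinehurst 4, Claybrook 2, Millford 3 (total 9).

Pinehurst 4, Claybrook 2, Millford 3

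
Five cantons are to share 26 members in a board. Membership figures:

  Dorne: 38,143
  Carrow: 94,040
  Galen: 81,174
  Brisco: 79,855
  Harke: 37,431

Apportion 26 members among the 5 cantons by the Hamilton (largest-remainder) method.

Dorne 3; Carrow 8; Galen 6; Brisco 6; Harke 3

Total 330643; standard divisor 330643/26 ≈ 12717.038.
Standard quotas: Dorne 2.9994, Carrow 7.3948, Galen 6.3831, Brisco 6.2794, Harke 2.9434.
Lower quotas: Dorne 2, Carrow 7, Galen 6, Brisco 6, Harke 2 (sum 23, leaving 3 seats).
Remainders in descending order: Dorne 0.9994, Harke 0.9434, Carrow 0.3948, Galen 0.3831, Brisco 0.2794.
Largest remainders: Dorne, Harke, Carrow receive the extra seats.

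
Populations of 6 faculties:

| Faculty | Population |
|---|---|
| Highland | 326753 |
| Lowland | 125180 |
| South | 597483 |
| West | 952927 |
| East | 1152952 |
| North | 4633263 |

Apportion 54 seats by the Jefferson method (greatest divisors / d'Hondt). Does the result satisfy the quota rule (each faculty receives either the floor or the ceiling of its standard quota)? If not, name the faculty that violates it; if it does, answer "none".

North

Standard quotas: Highland 2.265, Lowland 0.868, South 4.142, West 6.607, East 7.994, North 32.124.
Jefferson allocation: Highland 2, Lowland 0, South 4, West 6, East 8, North 34.
North has quota 32.124 (lower 32, upper 33) but receives 34 — outside the quota interval.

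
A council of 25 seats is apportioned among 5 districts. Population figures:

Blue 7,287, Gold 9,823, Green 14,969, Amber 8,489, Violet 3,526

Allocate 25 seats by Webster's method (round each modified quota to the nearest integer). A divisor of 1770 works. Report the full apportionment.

With modified divisor 1770: modified quotas Blue 4.117, Gold 5.550, Green 8.457, Amber 4.796, Violet 1.992.
Rounding to the nearest integer: Blue 4, Gold 6, Green 8, Amber 5, Violet 2 (total 25).

Blue=4; Gold=6; Green=8; Amber=5; Violet=2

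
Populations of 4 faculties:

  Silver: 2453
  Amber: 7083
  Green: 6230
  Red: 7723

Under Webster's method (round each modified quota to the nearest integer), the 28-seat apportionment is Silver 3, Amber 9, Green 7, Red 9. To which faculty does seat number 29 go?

Priority for the next seat is population ÷ (current seats + 0.5).
Priorities: Silver 700.857, Amber 745.579, Green 830.667, Red 812.947.
Highest priority: Green.

Green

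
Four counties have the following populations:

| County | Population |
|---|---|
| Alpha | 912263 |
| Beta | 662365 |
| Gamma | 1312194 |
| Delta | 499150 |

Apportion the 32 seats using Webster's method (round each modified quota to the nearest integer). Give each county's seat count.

Standard divisor 3385972/32 ≈ 105811.625; standard quotas: Alpha 8.622, Beta 6.260, Gamma 12.401, Delta 4.717.
Rounding to the nearest integer gives Alpha 9, Beta 6, Gamma 12, Delta 5 — total 32, matching the house size, so no adjustment is needed.

Alpha 9, Beta 6, Gamma 12, Delta 5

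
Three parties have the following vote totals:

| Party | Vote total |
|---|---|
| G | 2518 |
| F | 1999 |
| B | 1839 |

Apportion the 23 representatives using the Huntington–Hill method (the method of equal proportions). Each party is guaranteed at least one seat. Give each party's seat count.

With divisor 275: modified quotas G 9.156, F 7.269, B 6.687.
Geometric-mean thresholds: G √(9·10)=9.487, F √(7·8)=7.483, B √(6·7)=6.481.
Each quota rounded against its threshold gives G 9, F 7, B 7 (total 23).

G: 9; F: 7; B: 7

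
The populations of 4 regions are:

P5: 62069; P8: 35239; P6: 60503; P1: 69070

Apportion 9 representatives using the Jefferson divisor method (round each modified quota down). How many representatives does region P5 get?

3

Standard divisor 226881/9 ≈ 25209; standard quotas: P5 2.462, P8 1.398, P6 2.400, P1 2.740.
Rounding down gives 2, 1, 2, 2 = 7 seats, so the divisor must be adjusted.
With modified divisor 20400: modified quotas P5 3.043, P8 1.727, P6 2.966, P1 3.386.
Rounding down: P5 3, P8 1, P6 2, P1 3 (total 9).
P5 receives 3.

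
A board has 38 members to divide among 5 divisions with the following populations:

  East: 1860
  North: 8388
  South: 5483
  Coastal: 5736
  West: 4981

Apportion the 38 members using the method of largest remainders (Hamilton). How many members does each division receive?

East 3, North 12, South 8, Coastal 8, West 7

The standard divisor is 26448/38 = 696.
Standard quotas: East 2.6724, North 12.0517, South 7.8779, Coastal 8.2414, West 7.1566.
Lower quotas: East 2, North 12, South 7, Coastal 8, West 7 (sum 36, leaving 2 seats).
Remainders in descending order: South 0.8779, East 0.6724, Coastal 0.2414, West 0.1566, North 0.0517.
The surplus seats go to South, East.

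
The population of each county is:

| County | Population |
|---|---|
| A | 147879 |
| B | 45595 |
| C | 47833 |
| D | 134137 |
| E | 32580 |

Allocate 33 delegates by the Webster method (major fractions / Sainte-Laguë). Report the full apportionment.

A: 12, B: 4, C: 4, D: 10, E: 3

Standard divisor 408024/33 ≈ 12364.364; standard quotas: A 11.960, B 3.688, C 3.869, D 10.849, E 2.635.
Rounding to the nearest integer gives 12, 4, 4, 11, 3 = 34 seats, so the divisor must be adjusted.
With modified divisor 12800: modified quotas A 11.553, B 3.562, C 3.737, D 10.479, E 2.545.
Rounding to the nearest integer: A 12, B 4, C 4, D 10, E 3 (total 33).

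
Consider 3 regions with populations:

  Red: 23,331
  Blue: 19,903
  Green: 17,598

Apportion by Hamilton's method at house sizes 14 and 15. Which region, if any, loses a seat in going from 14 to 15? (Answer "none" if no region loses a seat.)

none

At 14 seats: Red 5, Blue 5, Green 4.
At 15 seats: Red 6, Blue 5, Green 4.
No region's allocation decreased.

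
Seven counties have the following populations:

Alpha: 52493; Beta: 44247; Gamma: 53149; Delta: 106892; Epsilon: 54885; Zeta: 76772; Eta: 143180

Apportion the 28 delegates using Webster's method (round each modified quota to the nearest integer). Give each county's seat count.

Alpha: 3, Beta: 2, Gamma: 3, Delta: 6, Epsilon: 3, Zeta: 4, Eta: 7

Standard divisor 531618/28 ≈ 18986.357; standard quotas: Alpha 2.765, Beta 2.330, Gamma 2.799, Delta 5.630, Epsilon 2.891, Zeta 4.044, Eta 7.541.
Rounding to the nearest integer gives 3, 2, 3, 6, 3, 4, 8 = 29 seats, so the divisor must be adjusted.
With modified divisor 19300: modified quotas Alpha 2.720, Beta 2.293, Gamma 2.754, Delta 5.538, Epsilon 2.844, Zeta 3.978, Eta 7.419.
Rounding to the nearest integer: Alpha 3, Beta 2, Gamma 3, Delta 6, Epsilon 3, Zeta 4, Eta 7 (total 28).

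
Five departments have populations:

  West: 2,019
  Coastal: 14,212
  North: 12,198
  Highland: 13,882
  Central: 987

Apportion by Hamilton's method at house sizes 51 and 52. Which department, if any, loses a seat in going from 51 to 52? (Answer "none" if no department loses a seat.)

At 51 seats: West 3, Coastal 17, North 14, Highland 16, Central 1.
At 52 seats: West 2, Coastal 17, North 15, Highland 17, Central 1.
West drops from 3 to 2.

West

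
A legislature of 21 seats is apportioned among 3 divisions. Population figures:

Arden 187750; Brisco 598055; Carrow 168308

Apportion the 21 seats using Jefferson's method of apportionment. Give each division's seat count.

Standard divisor 954113/21 ≈ 45433.952; standard quotas: Arden 4.132, Brisco 13.163, Carrow 3.704.
Rounding down gives 4, 13, 3 = 20 seats, so the divisor must be adjusted.
With modified divisor 42400: modified quotas Arden 4.428, Brisco 14.105, Carrow 3.970.
Rounding down: Arden 4, Brisco 14, Carrow 3 (total 21).

Arden=4, Brisco=14, Carrow=3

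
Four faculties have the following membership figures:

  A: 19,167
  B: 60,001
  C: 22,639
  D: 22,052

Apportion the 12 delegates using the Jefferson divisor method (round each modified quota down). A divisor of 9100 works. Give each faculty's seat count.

A 2, B 6, C 2, D 2

With modified divisor 9100: modified quotas A 2.106, B 6.594, C 2.488, D 2.423.
Rounding down: A 2, B 6, C 2, D 2 (total 12).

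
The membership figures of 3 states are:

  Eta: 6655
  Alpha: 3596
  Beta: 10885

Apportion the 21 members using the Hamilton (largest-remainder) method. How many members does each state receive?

Eta 7, Alpha 3, Beta 11

Standard divisor: 21136 ÷ 21 ≈ 1006.476.
Standard quotas: Eta 6.6122, Alpha 3.5729, Beta 10.8150.
Lower quotas: Eta 6, Alpha 3, Beta 10 (sum 19, leaving 2 seats).
Remainders in descending order: Beta 0.8150, Eta 0.6122, Alpha 0.5729.
The surplus seats go to Beta, Eta.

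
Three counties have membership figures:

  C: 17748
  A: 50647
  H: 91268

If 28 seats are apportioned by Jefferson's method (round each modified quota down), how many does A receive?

Standard divisor 159663/28 ≈ 5702.25; standard quotas: C 3.112, A 8.882, H 16.006.
Rounding down gives 3, 8, 16 = 27 seats, so the divisor must be adjusted.
With modified divisor 5500: modified quotas C 3.227, A 9.209, H 16.594.
Rounding down: C 3, A 9, H 16 (total 28).
A receives 9.

9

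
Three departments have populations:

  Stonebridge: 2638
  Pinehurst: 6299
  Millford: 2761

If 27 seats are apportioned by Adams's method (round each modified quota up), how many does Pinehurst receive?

Standard divisor 11698/27 ≈ 433.259; standard quotas: Stonebridge 6.089, Pinehurst 14.539, Millford 6.373.
Rounding up gives 7, 15, 7 = 29 seats, so the divisor must be adjusted.
With modified divisor 455: modified quotas Stonebridge 5.798, Pinehurst 13.844, Millford 6.068.
Rounding up: Stonebridge 6, Pinehurst 14, Millford 7 (total 27).
Pinehurst receives 14.

14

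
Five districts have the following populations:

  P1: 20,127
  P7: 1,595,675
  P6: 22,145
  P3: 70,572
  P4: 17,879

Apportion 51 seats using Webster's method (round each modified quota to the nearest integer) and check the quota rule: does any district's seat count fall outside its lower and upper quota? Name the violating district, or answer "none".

Standard quotas: P1 0.595, P7 47.138, P6 0.654, P3 2.085, P4 0.528.
Webster allocation: P1 1, P7 46, P6 1, P3 2, P4 1.
P7 has quota 47.138 (lower 47, upper 48) but receives 46 — outside the quota interval.

P7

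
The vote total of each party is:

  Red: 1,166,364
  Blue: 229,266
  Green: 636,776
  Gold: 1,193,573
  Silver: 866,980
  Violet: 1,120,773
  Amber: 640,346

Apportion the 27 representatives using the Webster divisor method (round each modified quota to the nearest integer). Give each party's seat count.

Standard divisor 5854078/27 ≈ 216817.704; standard quotas: Red 5.379, Blue 1.057, Green 2.937, Gold 5.505, Silver 3.999, Violet 5.169, Amber 2.953.
Rounding to the nearest integer gives Red 5, Blue 1, Green 3, Gold 6, Silver 4, Violet 5, Amber 3 — total 27, matching the house size, so no adjustment is needed.

Red=5, Blue=1, Green=3, Gold=6, Silver=4, Violet=5, Amber=3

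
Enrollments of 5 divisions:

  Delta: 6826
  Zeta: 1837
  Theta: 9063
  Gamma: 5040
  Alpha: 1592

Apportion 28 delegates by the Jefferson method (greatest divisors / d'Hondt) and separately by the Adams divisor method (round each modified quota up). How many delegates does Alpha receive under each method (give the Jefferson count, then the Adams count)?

1 and 2

Jefferson: Delta 8, Zeta 2, Theta 11, Gamma 6, Alpha 1.
Adams: Delta 8, Zeta 2, Theta 10, Gamma 6, Alpha 2.
Alpha gets 1 under Jefferson and 2 under Adams.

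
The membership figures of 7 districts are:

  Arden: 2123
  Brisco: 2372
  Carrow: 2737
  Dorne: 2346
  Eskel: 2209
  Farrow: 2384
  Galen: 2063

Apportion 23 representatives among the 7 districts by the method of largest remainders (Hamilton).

Total 16234; standard divisor 16234/23 ≈ 705.826.
Standard quotas: Arden 3.008, Brisco 3.361, Carrow 3.878, Dorne 3.324, Eskel 3.130, Farrow 3.378, Galen 2.923.
Lower quotas: Arden 3, Brisco 3, Carrow 3, Dorne 3, Eskel 3, Farrow 3, Galen 2 (sum 20, leaving 3 seats).
Remainders in descending order: Galen 0.923, Carrow 0.878, Farrow 0.378, Brisco 0.361, Dorne 0.324, Eskel 0.130, Arden 0.008.
Largest remainders: Galen, Carrow, Farrow receive the extra seats.

Arden=3, Brisco=3, Carrow=4, Dorne=3, Eskel=3, Farrow=4, Galen=3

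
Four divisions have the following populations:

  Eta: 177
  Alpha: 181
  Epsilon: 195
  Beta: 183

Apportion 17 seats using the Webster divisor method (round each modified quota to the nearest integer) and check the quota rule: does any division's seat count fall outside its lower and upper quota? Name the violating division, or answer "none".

none

Standard quotas: Eta 4.088, Alpha 4.181, Epsilon 4.504, Beta 4.227.
Webster allocation: Eta 4, Alpha 4, Epsilon 5, Beta 4.
Every allocation lies between the lower and upper quota.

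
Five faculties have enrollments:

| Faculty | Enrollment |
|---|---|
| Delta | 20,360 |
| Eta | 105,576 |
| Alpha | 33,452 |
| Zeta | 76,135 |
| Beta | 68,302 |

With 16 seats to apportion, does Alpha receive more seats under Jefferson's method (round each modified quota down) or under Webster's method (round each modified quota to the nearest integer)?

Webster

Jefferson: Delta 1, Eta 6, Alpha 1, Zeta 4, Beta 4.
Webster: Delta 1, Eta 5, Alpha 2, Zeta 4, Beta 4.
Alpha gets 1 under Jefferson and 2 under Webster.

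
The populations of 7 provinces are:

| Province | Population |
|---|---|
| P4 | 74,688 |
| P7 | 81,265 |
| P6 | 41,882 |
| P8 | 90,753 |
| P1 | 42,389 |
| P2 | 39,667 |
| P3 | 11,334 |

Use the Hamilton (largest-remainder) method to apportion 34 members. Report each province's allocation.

P4 7; P7 7; P6 4; P8 8; P1 4; P2 3; P3 1

Total 381978; standard divisor 381978/34 ≈ 11234.647.
Standard quotas: P4 6.6480, P7 7.2334, P6 3.7279, P8 8.0780, P1 3.7731, P2 3.5308, P3 1.0088.
Lower quotas: P4 6, P7 7, P6 3, P8 8, P1 3, P2 3, P3 1 (sum 31, leaving 3 seats).
Remainders in descending order: P1 0.7731, P6 0.7279, P4 0.6480, P2 0.5308, P7 0.2334, P8 0.0780, P3 0.0088.
Largest remainders: P1, P6, P4 receive the extra seats.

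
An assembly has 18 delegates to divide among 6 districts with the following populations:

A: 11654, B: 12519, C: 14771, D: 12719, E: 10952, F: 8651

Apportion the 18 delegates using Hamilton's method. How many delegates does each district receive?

A 3; B 3; C 4; D 3; E 3; F 2

Total 71266; standard divisor 71266/18 ≈ 3959.222.
Standard quotas: A 2.9435, B 3.1620, C 3.7308, D 3.2125, E 2.7662, F 2.1850.
Lower quotas: A 2, B 3, C 3, D 3, E 2, F 2 (sum 15, leaving 3 seats).
Remainders in descending order: A 0.9435, E 0.7662, C 0.7308, D 0.2125, F 0.1850, B 0.1620.
The surplus seats go to A, E, C.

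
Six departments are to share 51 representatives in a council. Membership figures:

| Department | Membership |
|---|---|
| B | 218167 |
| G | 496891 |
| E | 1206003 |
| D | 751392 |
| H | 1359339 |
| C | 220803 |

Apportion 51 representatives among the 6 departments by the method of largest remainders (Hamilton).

Standard divisor: 4252595 ÷ 51 ≈ 83384.216.
Standard quotas: B 2.6164, G 5.9591, E 14.4632, D 9.0112, H 16.3021, C 2.6480.
Lower quotas: B 2, G 5, E 14, D 9, H 16, C 2 (sum 48, leaving 3 seats).
Remainders in descending order: G 0.9591, C 0.6480, B 0.6164, E 0.4632, H 0.3021, D 0.0112.
Largest remainders: G, C, B receive the extra seats.

B: 3; G: 6; E: 14; D: 9; H: 16; C: 3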